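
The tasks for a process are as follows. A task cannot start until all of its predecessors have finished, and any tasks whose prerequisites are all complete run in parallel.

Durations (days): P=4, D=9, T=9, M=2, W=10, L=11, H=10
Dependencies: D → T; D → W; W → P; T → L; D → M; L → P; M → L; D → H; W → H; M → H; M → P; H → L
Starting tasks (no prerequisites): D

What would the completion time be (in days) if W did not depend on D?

With the dependency in place, D→W→H→L→P = 9+10+10+11+4 = 44 sets the finish at 44 days.
Without D→W, W's earliest start moves from 9 to 0.
After: D→M→H→L→P = 9+2+10+11+4 = 36 → 36 days.

36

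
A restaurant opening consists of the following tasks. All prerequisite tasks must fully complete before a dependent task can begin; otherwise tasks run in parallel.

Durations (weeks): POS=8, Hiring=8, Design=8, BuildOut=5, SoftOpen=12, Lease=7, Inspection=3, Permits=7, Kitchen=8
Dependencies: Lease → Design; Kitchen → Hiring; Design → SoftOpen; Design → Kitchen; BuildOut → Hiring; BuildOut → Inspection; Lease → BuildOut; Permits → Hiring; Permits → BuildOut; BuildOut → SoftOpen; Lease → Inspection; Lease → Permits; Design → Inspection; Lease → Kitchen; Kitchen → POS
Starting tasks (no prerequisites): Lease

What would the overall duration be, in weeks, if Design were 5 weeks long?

31

Baseline: Lease→Design→Kitchen→Hiring = 7+8+8+8 = 31 → 31 weeks.
Since Design is critical, the -3 change carries straight to that chain (now 28 weeks).
New critical path: Lease→Permits→BuildOut→SoftOpen = 7+7+5+12 = 31 ⇒ 31 weeks.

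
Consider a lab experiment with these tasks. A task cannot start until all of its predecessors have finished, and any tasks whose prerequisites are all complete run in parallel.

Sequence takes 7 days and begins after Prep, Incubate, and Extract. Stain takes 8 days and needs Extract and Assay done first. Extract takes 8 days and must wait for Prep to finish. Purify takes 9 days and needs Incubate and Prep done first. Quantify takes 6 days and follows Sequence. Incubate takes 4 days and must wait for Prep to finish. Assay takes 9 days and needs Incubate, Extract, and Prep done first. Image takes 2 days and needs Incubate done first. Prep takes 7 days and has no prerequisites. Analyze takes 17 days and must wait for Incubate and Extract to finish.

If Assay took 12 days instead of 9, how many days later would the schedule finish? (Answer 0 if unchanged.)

3

The binding path is Prep→Extract→Assay→Stain = 7+8+9+8 = 32; finish at 32 days.
Since Assay is critical, the +3 change carries straight to that chain (now 35 days).
No other chain overtakes it, so the finish is 35 days.
Change in finish: 35 − 32 = +3 days.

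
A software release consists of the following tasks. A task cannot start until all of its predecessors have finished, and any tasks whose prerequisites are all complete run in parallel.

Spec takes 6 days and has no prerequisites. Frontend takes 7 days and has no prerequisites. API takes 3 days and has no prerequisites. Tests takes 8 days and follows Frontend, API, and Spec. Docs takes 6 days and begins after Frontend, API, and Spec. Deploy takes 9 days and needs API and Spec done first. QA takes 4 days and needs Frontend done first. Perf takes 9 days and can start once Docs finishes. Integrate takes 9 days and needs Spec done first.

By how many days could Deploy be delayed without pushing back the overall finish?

7

Frontend→Docs→Perf = 7+6+9 = 22 sets the makespan at 22 days.
Longest path through Deploy: 15 days (earliest finish 15, latest finish 22).
So Deploy can slip 22 − 15 = 7 days.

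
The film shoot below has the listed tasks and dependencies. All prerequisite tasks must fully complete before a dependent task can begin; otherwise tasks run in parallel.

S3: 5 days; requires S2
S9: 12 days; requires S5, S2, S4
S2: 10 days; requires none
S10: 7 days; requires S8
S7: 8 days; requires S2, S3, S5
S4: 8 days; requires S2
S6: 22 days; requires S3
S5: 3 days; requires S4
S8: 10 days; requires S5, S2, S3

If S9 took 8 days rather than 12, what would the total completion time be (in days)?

38

Actual critical path: S2→S4→S5→S8→S10 = 10+8+3+10+7 = 38 ⇒ 38 days.
The longest path through S9 is only 33 days, so S9 has float 5.
No other chain overtakes it, so the finish is 38 days.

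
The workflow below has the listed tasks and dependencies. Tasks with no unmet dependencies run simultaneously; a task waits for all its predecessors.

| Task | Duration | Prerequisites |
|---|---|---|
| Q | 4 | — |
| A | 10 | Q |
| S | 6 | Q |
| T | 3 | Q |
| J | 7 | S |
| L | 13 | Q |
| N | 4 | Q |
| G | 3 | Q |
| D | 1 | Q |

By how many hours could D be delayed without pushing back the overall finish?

Q→S→J = 4+6+7 = 17 sets the makespan at 17 hours.
Longest path through D: 5 hours (earliest finish 5, latest finish 17).
So D can slip 17 − 5 = 12 hours.

12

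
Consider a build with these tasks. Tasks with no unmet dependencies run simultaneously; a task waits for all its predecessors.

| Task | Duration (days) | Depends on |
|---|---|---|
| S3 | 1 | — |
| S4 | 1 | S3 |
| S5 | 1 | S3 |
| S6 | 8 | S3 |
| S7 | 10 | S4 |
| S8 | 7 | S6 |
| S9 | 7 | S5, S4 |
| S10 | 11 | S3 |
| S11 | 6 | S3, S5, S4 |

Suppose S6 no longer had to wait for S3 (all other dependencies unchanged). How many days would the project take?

15

Original critical path: S3→S6→S8 = 1+8+7 = 16 ⇒ 16 days.
Without S3→S6, S6's earliest start moves from 1 to 0.
New critical path: S6→S8 = 8+7 = 15 ⇒ 15 days.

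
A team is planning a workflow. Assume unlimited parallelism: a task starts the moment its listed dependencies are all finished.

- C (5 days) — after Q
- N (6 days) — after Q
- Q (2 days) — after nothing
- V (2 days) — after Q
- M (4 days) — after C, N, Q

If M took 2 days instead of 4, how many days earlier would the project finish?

Baseline: Q→N→M = 2+6+4 = 12 → 12 days.
Since M is critical, the -2 change carries straight to that chain (now 10 days).
No other chain overtakes it, so the finish is 10 days.
Change in finish: 10 − 12 = -2 days.

2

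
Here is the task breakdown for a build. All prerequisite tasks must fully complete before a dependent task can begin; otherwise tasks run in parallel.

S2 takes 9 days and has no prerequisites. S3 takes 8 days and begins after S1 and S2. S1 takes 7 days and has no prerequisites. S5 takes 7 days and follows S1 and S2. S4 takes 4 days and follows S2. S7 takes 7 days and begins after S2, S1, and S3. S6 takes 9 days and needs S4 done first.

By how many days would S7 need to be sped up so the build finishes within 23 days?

1

Current finish: 24 days; target: 23.
S7 is on every critical path, so each day cut from S7 cuts the finish by one (this holds down to a finish of 22).
Need 24 − 23 = 1 day off S7 → S7 becomes 6 days, finish becomes 23.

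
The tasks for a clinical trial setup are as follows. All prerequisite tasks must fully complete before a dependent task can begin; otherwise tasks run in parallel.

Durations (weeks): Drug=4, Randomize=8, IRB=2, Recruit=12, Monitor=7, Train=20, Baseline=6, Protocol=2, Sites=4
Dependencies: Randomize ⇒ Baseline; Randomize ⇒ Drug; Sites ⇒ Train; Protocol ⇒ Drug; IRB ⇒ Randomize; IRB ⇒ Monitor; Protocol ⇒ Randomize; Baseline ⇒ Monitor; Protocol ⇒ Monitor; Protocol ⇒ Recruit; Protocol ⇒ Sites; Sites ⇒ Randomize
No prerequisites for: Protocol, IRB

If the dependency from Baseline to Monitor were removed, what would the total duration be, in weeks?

26

Before: longest chain Protocol→Sites→Randomize→Baseline→Monitor = 2+4+8+6+7 = 27, finish 27.
Without Baseline→Monitor, Monitor's earliest start moves from 20 to 2.
New critical path: Protocol→Sites→Train = 2+4+20 = 26 ⇒ 26 weeks.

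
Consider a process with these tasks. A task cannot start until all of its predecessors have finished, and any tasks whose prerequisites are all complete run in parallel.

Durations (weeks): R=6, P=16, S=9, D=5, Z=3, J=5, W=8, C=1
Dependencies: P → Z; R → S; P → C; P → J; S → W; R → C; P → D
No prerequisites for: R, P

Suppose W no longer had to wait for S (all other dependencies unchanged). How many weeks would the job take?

With the dependency in place, R→S→W = 6+9+8 = 23 sets the finish at 23 weeks.
Without S→W, W's earliest start moves from 15 to 0.
New critical path: P→D = 16+5 = 21 ⇒ 21 weeks.

21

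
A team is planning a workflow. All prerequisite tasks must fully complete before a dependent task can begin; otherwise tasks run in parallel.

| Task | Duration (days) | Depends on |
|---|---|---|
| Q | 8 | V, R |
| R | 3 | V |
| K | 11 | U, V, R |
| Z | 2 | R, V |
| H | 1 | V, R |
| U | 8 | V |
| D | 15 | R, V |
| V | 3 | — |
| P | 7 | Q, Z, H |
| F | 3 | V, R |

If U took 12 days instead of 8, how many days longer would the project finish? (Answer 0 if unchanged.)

4

The binding path is V→U→K = 3+8+11 = 22; finish at 22 days.
Since U is critical, the +4 change carries straight to that chain (now 26 days).
No other chain overtakes it, so the finish is 26 days.
Change in finish: 26 − 22 = +4 days.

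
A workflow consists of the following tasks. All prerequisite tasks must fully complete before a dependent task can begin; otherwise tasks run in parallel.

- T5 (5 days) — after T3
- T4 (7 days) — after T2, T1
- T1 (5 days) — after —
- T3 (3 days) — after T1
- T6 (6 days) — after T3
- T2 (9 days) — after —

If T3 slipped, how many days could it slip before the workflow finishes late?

2

T2→T4 = 9+7 = 16 sets the makespan at 16 days.
Longest path through T3: 14 days (earliest finish 8, latest finish 10).
Float = 16 − 14 = 2.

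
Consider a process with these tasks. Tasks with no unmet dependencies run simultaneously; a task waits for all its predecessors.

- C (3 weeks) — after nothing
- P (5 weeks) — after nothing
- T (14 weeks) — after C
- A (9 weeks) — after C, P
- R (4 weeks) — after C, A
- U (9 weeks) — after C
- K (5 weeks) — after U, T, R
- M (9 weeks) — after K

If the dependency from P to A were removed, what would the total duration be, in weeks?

Original critical path: P→A→R→K→M = 5+9+4+5+9 = 32 ⇒ 32 weeks.
Without P→A, A's earliest start moves from 5 to 3.
New critical path: C→T→K→M = 3+14+5+9 = 31 ⇒ 31 weeks.

31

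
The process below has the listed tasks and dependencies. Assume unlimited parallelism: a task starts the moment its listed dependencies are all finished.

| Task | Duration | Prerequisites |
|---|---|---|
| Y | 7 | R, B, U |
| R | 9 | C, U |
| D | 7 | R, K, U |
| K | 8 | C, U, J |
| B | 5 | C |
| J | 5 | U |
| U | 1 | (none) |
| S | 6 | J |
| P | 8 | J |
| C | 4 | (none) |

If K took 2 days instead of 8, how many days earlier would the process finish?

1

Baseline: U→J→K→D = 1+5+8+7 = 21 → 21 days.
K is on the critical path; changing it to 2 makes that path 15 days.
Now C→R→Y = 4+9+7 = 20 is longest, so the finish becomes 20 days.
Change in finish: 20 − 21 = -1 days.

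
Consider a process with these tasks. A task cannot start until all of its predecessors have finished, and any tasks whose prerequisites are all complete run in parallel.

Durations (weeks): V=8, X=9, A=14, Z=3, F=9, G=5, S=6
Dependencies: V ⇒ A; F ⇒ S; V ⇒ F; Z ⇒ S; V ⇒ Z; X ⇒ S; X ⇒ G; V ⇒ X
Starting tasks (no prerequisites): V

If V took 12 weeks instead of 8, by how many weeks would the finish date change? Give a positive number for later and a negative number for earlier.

Actual critical path: V→X→S = 8+9+6 = 23 ⇒ 23 weeks.
V lies on that path, so at 12 weeks the path becomes 27 weeks.
That remains the longest chain; total 27 weeks.
Change in finish: 27 − 23 = +4 weeks.

4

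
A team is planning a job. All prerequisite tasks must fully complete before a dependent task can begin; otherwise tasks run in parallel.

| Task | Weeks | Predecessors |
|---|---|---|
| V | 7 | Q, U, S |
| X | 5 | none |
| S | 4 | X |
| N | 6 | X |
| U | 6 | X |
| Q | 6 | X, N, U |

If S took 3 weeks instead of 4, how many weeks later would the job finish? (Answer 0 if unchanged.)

As given, the longest chain is X→N→Q→V = 5+6+6+7 = 24, so the finish is 24 weeks.
S has 8 weeks of float (longest path through it is 16).
The critical path is still X→N→Q→V; finish is now 24 weeks.
Change in finish: 24 − 24 = +0 weeks.

0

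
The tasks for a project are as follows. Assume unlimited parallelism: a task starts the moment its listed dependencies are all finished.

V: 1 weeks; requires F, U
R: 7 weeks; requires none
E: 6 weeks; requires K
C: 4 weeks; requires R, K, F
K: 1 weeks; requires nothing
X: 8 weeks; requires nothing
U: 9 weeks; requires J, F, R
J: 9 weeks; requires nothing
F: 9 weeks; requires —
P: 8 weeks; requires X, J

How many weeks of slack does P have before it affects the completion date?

F→U→V = 9+9+1 = 19 sets the makespan at 19 weeks.
The longest chain containing P totals 17 weeks.
Slack of P = 11 − 9 = 2 weeks.

2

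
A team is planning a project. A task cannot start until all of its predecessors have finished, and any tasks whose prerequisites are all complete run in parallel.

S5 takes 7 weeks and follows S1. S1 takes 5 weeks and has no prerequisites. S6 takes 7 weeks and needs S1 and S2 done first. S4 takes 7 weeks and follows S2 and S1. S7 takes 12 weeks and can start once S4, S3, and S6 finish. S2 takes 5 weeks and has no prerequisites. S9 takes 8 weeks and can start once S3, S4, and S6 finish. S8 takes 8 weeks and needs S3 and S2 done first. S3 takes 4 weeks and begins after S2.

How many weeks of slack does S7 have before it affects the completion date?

Critical path: S1→S4→S7 = 5+7+12 = 24, so the finish is 24 weeks.
S7 finishes as early as 24 and must finish by 24.
Slack of S7 = 12 − 12 = 0 weeks.

0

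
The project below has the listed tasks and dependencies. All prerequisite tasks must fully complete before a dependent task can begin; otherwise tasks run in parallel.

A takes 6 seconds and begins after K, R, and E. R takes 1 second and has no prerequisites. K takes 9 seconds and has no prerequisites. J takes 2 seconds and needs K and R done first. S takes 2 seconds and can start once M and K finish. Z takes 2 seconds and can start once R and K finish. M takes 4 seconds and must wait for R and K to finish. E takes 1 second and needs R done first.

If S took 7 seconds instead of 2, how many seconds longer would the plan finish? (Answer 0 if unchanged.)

Actual critical path: K→M→S = 9+4+2 = 15 ⇒ 15 seconds.
S is on the critical path; changing it to 7 makes that path 20 seconds.
No other chain overtakes it, so the finish is 20 seconds.
Change in finish: 20 − 15 = +5 seconds.

5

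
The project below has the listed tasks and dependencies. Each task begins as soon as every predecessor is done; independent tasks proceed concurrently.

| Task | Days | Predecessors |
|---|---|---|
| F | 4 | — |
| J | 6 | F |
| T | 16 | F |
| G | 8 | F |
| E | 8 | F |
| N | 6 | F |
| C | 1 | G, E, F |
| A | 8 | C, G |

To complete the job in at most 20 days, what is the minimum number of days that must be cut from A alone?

1

Current finish: 21 days; target: 20.
A is on every critical path, so each day cut from A cuts the finish by one (this holds down to a finish of 20).
Need 21 − 20 = 1 day off A → A becomes 7 days, finish becomes 20.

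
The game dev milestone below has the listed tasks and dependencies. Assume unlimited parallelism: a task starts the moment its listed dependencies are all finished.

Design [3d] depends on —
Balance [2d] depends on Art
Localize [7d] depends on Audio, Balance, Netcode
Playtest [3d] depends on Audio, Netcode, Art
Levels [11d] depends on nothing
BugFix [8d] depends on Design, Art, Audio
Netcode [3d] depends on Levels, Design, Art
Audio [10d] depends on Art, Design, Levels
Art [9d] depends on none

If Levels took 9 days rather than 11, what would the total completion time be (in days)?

Baseline: Levels→Audio→BugFix = 11+10+8 = 29 → 29 days.
Levels is on the critical path; changing it to 9 makes that path 27 days.
New critical path: Art→Audio→BugFix = 9+10+8 = 27 ⇒ 27 days.

27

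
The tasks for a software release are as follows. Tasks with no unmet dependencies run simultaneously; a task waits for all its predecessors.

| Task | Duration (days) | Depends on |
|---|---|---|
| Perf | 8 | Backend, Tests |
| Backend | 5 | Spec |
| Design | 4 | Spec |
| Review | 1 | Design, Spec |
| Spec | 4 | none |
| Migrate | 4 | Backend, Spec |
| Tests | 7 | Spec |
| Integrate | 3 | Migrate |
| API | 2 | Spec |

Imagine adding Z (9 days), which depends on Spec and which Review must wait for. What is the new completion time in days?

19

Originally the schedule takes 19 days.
With Z inserted, Review now waits for max(Design, Spec, Z).
New critical path: Spec→Tests→Perf = 4+7+8 = 19 ⇒ 19 days.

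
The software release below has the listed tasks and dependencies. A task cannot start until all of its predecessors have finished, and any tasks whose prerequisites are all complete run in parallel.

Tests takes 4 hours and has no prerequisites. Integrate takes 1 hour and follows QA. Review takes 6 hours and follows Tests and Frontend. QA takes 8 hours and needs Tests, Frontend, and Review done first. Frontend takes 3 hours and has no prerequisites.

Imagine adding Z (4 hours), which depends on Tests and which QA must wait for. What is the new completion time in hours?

19

Originally the plan takes 19 hours.
With Z inserted, QA now waits for max(Tests, Frontend, Review, Z).
New critical path: Tests→Review→QA→Integrate = 4+6+8+1 = 19 ⇒ 19 hours.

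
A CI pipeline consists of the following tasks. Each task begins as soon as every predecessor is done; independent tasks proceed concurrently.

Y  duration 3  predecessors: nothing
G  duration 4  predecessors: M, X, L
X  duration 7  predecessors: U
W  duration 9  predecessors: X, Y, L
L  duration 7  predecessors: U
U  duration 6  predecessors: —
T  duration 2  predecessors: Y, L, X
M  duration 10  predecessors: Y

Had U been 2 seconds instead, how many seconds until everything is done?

18

Critical path before the change: U→L→W = 6+7+9 = 22 giving 22 seconds.
U lies on that path, so at 2 seconds the path becomes 18 seconds.
No other chain overtakes it, so the finish is 18 seconds.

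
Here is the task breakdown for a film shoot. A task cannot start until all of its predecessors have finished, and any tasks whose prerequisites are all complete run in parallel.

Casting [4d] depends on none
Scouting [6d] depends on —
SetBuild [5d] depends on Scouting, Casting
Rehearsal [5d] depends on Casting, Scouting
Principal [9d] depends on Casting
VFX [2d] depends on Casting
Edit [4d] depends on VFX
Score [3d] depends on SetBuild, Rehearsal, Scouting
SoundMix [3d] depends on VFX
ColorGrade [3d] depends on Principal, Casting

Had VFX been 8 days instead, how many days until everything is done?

Baseline: Casting→Principal→ColorGrade = 4+9+3 = 16 → 16 days.
VFX is off the critical path — its longest chain is 10 days, giving 6 of slack.
The critical path is still Casting→Principal→ColorGrade; finish is now 16 days.

16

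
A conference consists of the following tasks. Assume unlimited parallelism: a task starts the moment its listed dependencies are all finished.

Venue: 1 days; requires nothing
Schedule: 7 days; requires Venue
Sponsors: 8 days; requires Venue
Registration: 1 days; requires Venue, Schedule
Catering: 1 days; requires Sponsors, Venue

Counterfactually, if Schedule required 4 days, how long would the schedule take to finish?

Actual critical path: Venue→Sponsors→Catering = 1+8+1 = 10 ⇒ 10 days.
Schedule is off the critical path — its longest chain is 9 days, giving 1 of slack.
No other chain overtakes it, so the finish is 10 days.

10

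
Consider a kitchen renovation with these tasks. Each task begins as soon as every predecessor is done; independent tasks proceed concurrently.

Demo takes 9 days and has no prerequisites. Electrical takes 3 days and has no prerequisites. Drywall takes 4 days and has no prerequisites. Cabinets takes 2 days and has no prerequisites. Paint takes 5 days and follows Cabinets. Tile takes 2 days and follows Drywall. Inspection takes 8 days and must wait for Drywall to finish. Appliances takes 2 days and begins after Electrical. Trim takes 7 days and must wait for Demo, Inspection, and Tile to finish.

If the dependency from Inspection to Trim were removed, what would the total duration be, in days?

Before: longest chain Drywall→Inspection→Trim = 4+8+7 = 19, finish 19.
Without Inspection→Trim, Trim's earliest start moves from 12 to 9.
The longest chain is now Demo→Trim = 9+7 = 16, so the kitchen renovation takes 16 days.

16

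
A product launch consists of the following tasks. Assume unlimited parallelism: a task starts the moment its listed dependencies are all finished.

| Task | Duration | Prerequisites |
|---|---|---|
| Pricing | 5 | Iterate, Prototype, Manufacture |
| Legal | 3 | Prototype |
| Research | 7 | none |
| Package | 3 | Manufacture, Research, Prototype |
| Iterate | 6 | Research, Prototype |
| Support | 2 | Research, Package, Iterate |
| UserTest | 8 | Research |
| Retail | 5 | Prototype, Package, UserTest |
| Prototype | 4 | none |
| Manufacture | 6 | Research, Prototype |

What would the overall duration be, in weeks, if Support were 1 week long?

21

Baseline: Research→Manufacture→Package→Retail = 7+6+3+5 = 21 → 21 weeks.
The longest path through Support is only 18 weeks, so Support has float 3.
That remains the longest chain; total 21 weeks.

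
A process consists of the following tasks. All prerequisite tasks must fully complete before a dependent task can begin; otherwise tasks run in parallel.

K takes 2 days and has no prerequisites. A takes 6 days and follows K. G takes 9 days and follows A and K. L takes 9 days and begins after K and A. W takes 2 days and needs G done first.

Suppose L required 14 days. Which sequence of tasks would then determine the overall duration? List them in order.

K, A, L

Critical path before the change: K→A→G→W = 2+6+9+2 = 19 giving 19 days.
The longest path through L is only 17 days, so L has float 2.
The binding chain switches to K→A→L = 2+6+14 = 22; finish 22 days.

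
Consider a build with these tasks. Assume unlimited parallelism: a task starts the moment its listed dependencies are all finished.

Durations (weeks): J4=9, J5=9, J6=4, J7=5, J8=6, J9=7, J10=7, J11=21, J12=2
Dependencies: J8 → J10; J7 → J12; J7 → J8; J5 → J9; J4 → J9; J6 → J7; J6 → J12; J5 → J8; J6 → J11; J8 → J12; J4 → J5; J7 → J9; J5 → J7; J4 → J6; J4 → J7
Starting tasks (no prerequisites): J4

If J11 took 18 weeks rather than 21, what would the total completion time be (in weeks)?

Critical path before the change: J4→J5→J7→J8→J10 = 9+9+5+6+7 = 36 giving 36 weeks.
J11 is off the critical path — its longest chain is 34 weeks, giving 2 of slack.
That remains the longest chain; total 36 weeks.

36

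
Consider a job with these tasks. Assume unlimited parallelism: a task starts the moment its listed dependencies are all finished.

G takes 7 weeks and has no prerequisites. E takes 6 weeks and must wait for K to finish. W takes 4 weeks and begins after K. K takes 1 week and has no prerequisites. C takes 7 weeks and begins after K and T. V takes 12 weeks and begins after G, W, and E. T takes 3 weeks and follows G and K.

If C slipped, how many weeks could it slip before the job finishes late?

The longest chain is G→V = 7+12 = 19; overall finish 19 weeks.
C finishes as early as 17 and must finish by 19.
Float = 19 − 17 = 2.

2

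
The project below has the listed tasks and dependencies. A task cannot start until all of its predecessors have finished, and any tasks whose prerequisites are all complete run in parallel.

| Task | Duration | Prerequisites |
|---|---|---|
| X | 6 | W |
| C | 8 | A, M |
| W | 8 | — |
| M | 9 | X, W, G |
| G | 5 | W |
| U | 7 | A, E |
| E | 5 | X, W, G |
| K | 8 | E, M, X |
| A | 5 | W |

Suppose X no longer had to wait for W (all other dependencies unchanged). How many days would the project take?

Original critical path: W→X→M→C = 8+6+9+8 = 31 ⇒ 31 days.
Without W→X, X's earliest start moves from 8 to 0.
The longest chain is now W→G→M→C = 8+5+9+8 = 30, so the project takes 30 days.

30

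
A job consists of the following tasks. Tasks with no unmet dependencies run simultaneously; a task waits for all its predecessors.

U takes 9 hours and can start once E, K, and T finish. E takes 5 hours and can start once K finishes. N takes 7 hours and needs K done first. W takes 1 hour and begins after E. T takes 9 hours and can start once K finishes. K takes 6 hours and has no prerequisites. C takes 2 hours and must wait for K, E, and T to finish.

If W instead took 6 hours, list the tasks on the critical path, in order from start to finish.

Critical path before the change: K→T→U = 6+9+9 = 24 giving 24 hours.
W is off the critical path — its longest chain is 12 hours, giving 12 of slack.
No other chain overtakes it, so the finish is 24 hours.

K, T, U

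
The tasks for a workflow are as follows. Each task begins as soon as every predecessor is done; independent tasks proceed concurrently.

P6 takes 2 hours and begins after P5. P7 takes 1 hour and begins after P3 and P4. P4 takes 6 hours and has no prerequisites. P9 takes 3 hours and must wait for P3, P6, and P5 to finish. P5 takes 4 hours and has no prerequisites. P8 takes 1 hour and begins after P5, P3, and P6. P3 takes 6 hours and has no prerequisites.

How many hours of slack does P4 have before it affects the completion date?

2

Critical path: P3→P9 = 6+3 = 9, so the finish is 9 hours.
The longest chain containing P4 totals 7 hours.
Slack of P4 = 2 − 0 = 2 hours.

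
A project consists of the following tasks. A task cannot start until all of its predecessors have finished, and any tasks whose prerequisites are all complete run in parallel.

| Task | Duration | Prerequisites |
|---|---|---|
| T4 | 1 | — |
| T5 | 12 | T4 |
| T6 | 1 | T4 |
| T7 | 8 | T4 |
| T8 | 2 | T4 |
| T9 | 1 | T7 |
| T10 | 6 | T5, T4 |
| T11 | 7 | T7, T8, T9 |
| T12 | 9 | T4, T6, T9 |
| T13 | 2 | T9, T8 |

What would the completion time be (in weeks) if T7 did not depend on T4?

With the dependency in place, T4→T5→T10 = 1+12+6 = 19 sets the finish at 19 weeks.
Without T4→T7, T7's earliest start moves from 1 to 0.
After: T4→T5→T10 = 1+12+6 = 19 → 19 weeks.

19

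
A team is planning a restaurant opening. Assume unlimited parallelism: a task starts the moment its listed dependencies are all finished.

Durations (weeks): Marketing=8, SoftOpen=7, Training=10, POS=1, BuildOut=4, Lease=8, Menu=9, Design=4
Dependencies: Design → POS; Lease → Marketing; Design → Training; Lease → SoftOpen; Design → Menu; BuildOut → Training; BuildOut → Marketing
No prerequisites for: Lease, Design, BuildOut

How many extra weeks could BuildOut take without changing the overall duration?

2

The longest chain is Lease→Marketing = 8+8 = 16; overall finish 16 weeks.
The longest chain containing BuildOut totals 14 weeks.
So BuildOut can slip 6 − 4 = 2 weeks.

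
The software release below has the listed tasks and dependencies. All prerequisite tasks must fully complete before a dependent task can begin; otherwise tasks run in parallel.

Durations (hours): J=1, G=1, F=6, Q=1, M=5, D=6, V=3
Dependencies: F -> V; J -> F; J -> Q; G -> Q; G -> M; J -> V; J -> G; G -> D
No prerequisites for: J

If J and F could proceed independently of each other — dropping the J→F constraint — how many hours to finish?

Before: longest chain J→F→V = 1+6+3 = 10, finish 10.
Without J→F, F's earliest start moves from 1 to 0.
After: F→V = 6+3 = 9 → 9 hours.

9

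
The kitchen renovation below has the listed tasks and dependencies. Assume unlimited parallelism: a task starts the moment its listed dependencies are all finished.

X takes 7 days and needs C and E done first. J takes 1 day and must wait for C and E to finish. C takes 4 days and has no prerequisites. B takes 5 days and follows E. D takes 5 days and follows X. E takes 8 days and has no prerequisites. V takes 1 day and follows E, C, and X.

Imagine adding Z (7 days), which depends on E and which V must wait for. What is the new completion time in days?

20

Originally the project takes 20 days.
With Z inserted, V now waits for max(E, C, X, Z).
New critical path: E→X→D = 8+7+5 = 20 ⇒ 20 days.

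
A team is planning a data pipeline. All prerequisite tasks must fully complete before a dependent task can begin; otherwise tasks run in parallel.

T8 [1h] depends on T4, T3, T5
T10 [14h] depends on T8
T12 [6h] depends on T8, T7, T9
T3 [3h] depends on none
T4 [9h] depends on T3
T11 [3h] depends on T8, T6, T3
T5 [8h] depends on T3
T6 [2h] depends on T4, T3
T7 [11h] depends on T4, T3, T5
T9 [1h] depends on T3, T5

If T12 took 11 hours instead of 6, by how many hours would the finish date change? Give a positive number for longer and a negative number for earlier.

5

The binding path is T3→T4→T7→T12 = 3+9+11+6 = 29; finish at 29 hours.
T12 is on the critical path; changing it to 11 makes that path 34 hours.
That remains the longest chain; total 34 hours.
Change in finish: 34 − 29 = +5 hours.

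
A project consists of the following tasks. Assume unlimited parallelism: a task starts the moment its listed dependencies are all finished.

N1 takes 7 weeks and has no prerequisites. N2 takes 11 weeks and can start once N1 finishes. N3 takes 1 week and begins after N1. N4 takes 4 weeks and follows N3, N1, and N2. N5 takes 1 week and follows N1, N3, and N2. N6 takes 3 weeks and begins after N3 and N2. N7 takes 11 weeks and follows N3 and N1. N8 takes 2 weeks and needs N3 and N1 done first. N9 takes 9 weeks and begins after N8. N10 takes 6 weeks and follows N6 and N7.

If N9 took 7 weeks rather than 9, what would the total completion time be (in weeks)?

Baseline: N1→N2→N6→N10 = 7+11+3+6 = 27 → 27 weeks.
N9 is off the critical path — its longest chain is 19 weeks, giving 8 of slack.
The critical path is still N1→N2→N6→N10; finish is now 27 weeks.

27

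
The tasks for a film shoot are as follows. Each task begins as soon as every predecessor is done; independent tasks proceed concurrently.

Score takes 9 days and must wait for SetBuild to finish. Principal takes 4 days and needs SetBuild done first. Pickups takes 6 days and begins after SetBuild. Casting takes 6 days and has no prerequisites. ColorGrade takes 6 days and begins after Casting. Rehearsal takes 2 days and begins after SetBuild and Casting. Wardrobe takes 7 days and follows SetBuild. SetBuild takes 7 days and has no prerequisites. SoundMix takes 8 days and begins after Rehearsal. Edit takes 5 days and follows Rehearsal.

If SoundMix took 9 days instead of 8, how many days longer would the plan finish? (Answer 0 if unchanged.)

Critical path before the change: SetBuild→Rehearsal→SoundMix = 7+2+8 = 17 giving 17 days.
Since SoundMix is critical, the +1 change carries straight to that chain (now 18 days).
That remains the longest chain; total 18 days.
Change in finish: 18 − 17 = +1 days.

1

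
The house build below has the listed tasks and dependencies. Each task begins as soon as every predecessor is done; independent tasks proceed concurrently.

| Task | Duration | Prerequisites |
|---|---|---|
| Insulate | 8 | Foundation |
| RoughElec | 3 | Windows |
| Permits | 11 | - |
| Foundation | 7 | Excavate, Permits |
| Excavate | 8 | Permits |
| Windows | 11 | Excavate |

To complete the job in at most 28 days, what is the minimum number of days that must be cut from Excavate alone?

6

Current finish: 34 days; target: 28.
Excavate is on every critical path, so each day cut from Excavate cuts the finish by one (this holds down to a finish of 27).
Need 34 − 28 = 6 days off Excavate → Excavate becomes 2 days, finish becomes 28.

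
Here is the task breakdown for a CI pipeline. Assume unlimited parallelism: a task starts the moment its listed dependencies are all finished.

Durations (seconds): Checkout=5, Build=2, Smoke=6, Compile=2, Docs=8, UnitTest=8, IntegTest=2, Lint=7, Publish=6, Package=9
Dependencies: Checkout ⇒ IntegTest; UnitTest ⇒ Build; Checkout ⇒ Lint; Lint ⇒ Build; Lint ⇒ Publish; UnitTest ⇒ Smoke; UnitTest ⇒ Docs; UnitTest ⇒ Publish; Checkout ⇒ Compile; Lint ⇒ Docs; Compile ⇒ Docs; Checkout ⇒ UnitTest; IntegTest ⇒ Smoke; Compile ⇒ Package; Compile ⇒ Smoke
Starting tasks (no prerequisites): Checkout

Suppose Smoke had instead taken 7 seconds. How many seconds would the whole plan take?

Actual critical path: Checkout→UnitTest→Docs = 5+8+8 = 21 ⇒ 21 seconds.
The longest path through Smoke is only 19 seconds, so Smoke has float 2.
The critical path is still Checkout→UnitTest→Docs; finish is now 21 seconds.

21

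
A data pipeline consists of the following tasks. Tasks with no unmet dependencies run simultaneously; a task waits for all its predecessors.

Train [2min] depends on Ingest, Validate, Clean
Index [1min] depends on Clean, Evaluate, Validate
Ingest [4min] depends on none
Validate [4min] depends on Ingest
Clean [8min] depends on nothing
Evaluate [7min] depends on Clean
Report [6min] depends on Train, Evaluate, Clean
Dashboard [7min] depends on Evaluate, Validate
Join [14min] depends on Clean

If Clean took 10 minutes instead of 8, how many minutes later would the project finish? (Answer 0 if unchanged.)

2

Actual critical path: Clean→Join = 8+14 = 22 ⇒ 22 minutes.
Since Clean is critical, the +2 change carries straight to that chain (now 24 minutes).
That remains the longest chain; total 24 minutes.
Change in finish: 24 − 22 = +2 minutes.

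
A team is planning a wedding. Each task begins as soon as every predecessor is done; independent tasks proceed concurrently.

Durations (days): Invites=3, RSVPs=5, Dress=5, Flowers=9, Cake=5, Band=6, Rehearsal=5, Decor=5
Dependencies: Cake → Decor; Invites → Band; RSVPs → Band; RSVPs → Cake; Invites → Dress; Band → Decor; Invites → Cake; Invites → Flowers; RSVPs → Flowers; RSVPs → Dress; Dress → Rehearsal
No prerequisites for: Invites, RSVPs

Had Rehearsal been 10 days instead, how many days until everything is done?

20

Critical path before the change: RSVPs→Band→Decor = 5+6+5 = 16 giving 16 days.
Rehearsal has 1 day of float (longest path through it is 15).
The binding chain switches to RSVPs→Dress→Rehearsal = 5+5+10 = 20; finish 20 days.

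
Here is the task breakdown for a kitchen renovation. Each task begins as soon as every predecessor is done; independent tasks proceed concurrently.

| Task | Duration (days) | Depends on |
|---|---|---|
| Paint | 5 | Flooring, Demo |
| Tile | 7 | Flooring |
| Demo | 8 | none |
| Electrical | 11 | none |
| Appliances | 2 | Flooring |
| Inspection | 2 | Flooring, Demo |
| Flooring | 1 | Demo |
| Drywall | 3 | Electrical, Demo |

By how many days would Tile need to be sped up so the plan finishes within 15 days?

Current finish: 16 days; target: 15.
Tile is on every critical path, so each day cut from Tile cuts the finish by one (this holds down to a finish of 14).
Need 16 − 15 = 1 day off Tile → Tile becomes 6 days, finish becomes 15.

1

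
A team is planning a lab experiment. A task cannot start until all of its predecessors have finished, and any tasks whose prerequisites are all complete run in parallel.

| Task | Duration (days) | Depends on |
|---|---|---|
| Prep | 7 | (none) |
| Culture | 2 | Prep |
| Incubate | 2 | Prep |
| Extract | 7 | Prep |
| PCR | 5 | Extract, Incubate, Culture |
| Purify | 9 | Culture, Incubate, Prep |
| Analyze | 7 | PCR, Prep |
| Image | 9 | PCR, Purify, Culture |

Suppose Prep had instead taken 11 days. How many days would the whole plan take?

32

Actual critical path: Prep→Extract→PCR→Image = 7+7+5+9 = 28 ⇒ 28 days.
Since Prep is critical, the +4 change carries straight to that chain (now 32 days).
No other chain overtakes it, so the finish is 32 days.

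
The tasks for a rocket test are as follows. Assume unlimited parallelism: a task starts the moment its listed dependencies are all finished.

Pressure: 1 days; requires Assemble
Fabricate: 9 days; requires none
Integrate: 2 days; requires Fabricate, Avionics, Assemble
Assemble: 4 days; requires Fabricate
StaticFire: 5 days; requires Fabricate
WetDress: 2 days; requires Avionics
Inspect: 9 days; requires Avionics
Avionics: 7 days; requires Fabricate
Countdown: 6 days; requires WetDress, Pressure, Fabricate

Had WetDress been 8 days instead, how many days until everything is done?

Baseline: Fabricate→Avionics→Inspect = 9+7+9 = 25 → 25 days.
The longest path through WetDress is only 24 days, so WetDress has float 1.
New critical path: Fabricate→Avionics→WetDress→Countdown = 9+7+8+6 = 30 ⇒ 30 days.

30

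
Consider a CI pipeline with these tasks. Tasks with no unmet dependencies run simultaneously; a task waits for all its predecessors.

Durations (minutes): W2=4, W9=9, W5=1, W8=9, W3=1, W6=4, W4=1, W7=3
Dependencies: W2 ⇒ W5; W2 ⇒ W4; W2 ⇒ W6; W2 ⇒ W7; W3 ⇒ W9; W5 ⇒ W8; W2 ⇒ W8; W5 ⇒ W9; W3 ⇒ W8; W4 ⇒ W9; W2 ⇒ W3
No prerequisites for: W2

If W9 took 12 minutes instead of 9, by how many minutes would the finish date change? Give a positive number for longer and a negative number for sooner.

Baseline: W2→W3→W9 = 4+1+9 = 14 → 14 minutes.
W9 lies on that path, so at 12 minutes the path becomes 17 minutes.
No other chain overtakes it, so the finish is 17 minutes.
Change in finish: 17 − 14 = +3 minutes.

3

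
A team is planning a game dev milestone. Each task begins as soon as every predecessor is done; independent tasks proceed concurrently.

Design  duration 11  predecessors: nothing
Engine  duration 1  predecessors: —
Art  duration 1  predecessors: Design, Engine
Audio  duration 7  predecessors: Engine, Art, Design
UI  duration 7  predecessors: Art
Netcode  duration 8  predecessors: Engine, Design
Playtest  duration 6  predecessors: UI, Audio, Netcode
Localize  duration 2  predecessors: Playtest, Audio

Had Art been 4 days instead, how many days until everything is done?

30

As given, the longest chain is Design→Art→Audio→Playtest→Localize = 11+1+7+6+2 = 27, so the finish is 27 days.
Art is on the critical path; changing it to 4 makes that path 30 days.
That remains the longest chain; total 30 days.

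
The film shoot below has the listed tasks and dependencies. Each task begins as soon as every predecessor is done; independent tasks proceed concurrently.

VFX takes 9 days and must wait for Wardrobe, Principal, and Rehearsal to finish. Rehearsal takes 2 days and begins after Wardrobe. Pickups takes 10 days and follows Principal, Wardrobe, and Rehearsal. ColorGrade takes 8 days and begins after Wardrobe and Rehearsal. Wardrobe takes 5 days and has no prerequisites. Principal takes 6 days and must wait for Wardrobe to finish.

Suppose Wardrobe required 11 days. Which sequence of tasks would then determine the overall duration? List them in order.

Actual critical path: Wardrobe→Principal→Pickups = 5+6+10 = 21 ⇒ 21 days.
Wardrobe lies on that path, so at 11 days the path becomes 27 days.
No other chain overtakes it, so the finish is 27 days.

Wardrobe, Principal, Pickups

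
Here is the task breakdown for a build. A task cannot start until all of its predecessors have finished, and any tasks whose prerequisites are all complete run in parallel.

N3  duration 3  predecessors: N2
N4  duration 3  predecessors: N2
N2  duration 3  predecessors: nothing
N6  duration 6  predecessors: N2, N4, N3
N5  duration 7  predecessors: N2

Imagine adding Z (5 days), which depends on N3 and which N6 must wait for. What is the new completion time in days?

Originally the project takes 12 days.
With Z inserted, N6 now waits for max(N2, N4, N3, Z).
New critical path: N2→N3→Z→N6 = 3+3+5+6 = 17 ⇒ 17 days.

17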